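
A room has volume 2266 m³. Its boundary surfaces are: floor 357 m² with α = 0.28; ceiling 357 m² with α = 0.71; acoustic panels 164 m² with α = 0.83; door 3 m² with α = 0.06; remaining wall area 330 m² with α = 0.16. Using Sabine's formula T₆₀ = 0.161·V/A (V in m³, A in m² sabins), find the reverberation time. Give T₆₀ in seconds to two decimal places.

0.67 s

A = Σ Sᵢαᵢ = 357·0.28 + 357·0.71 + 164·0.83 + 3·0.06 + 330·0.16 = 542.53 m².
T₆₀ = 0.161·V/A = 0.161·2266/542.53 = 0.672 s.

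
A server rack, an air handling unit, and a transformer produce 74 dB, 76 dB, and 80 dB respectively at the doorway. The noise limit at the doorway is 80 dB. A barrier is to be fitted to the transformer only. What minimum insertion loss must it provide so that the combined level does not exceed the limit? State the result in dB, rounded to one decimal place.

4.6 dB

Fixed contribution from the other sources: Σ 10^(L/10) = 10^(74/10) + 10^(76/10) = 6.493e+07 (78.12 dB).
To meet 80 dB overall, the treated transformer may contribute at most 10^(80/10) − 6.493e+07 = 3.507e+07, i.e. 75.45 dB.
Required insertion loss = 80 − 75.45 = 4.55 dB.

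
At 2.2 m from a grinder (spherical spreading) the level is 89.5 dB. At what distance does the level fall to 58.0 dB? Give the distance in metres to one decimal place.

Point-source spreading drops the level by 20·log₁₀(r₂/r₁); inverting, r₂/r₁ = 10^(ΔL/20).
r₂ = 2.2·10^((89.5−58.0)/20) = 2.2·10^(31.5/20) = 82.68 m.

82.7 m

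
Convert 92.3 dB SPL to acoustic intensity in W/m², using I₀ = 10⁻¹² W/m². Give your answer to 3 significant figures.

0.00170 W/m²

I = I₀·10^(L/10) = 10⁻¹² × 10^(92.3/10) = 10^(-2.770).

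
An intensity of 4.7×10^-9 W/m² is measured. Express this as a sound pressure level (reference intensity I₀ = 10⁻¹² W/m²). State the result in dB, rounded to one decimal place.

I/I₀ = 4.7×10^-9/10⁻¹² = 4.7×10^3, and L = 10·log₁₀(I/I₀).
L = 10·(0.6721 + 3) = 36.72 dB.

36.7 dB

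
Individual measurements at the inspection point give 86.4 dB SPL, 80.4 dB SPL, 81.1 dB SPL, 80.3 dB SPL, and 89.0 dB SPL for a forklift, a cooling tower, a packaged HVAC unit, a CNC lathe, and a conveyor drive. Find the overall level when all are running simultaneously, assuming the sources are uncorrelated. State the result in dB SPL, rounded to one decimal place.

92.0 dB SPL

For uncorrelated sources the intensities add, so convert each level to linear form, sum, and take 10·log₁₀ of the total.
Σ 10^(L/10) = 10^(86.4/10) + 10^(80.4/10) + 10^(81.1/10) + 10^(80.3/10) + 10^(89.0/10) = 1.576e+09.
L_total = 10·log₁₀(1.576e+09) = 91.98 dB SPL.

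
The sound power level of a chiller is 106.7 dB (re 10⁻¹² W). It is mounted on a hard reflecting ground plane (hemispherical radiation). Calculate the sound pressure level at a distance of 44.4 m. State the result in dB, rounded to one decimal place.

L_p = L_w − 10·log₁₀(2π·r²) with r = 44.4 m.
2π·r² = 1.239e+04 m², 10·log₁₀ of that is 40.929 dB.
L_p = 106.7 − 40.929 = 65.77 dB.

65.8 dB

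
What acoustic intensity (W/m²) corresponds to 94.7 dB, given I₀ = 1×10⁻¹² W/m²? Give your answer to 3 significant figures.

L = 10·log₁₀(I/I₀) ⇒ I = I₀·10^(L/10) = 10⁻¹² × 10^9.47.

0.00295 W/m²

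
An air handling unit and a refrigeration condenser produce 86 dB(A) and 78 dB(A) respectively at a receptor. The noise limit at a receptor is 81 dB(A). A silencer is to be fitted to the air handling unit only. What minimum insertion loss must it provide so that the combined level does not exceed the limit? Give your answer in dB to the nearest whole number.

Everything except the air handling unit sums to 10^(78/10) = 6.310e+07 in linear terms, 78.00 dB(A).
To meet 81 dB(A) overall, the treated air handling unit may contribute at most 10^(81/10) − 6.310e+07 = 6.280e+07, i.e. 77.98 dB(A).
So the air handling unit must be reduced from 86 to 77.98 dB(A): IL = 8.02 dB.

8 dB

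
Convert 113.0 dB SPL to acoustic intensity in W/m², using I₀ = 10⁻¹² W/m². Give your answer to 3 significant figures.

I = I₀·10^(L/10) = 10⁻¹² × 10^(113.0/10) = 10^(-0.700).

0.200 W/m²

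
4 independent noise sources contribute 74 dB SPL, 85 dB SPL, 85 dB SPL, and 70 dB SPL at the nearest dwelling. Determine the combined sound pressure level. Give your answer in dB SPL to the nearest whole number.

Incoherent sources combine by intensity addition: L_total = 10·log₁₀(Σ 10^(L_i/10)).
Σ 10^(L/10) = 10^(74/10) + 10^(85/10) + 10^(85/10) + 10^(70/10) = 6.676e+08.
L_total = 10·log₁₀(6.676e+08) = 88.24 dB SPL.

88 dB SPL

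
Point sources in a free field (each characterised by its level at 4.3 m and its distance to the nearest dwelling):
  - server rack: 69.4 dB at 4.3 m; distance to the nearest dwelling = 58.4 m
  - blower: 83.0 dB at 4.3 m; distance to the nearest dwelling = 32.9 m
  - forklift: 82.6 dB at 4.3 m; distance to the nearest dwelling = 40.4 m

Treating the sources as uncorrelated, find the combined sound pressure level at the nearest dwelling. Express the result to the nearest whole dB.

Propagate each source to the receiver with L = L_ref − 20·log₁₀(r/r_ref), then add intensities.
server rack: 69.4 − 20·log₁₀(58.4/4.3) = 69.4 − 22.66 = 46.74 dB.
blower: 83.0 − 20·log₁₀(32.9/4.3) = 83.0 − 17.67 = 65.33 dB.
forklift: 82.6 − 20·log₁₀(40.4/4.3) = 82.6 − 19.46 = 63.14 dB.
Σ 10^(L/10) = 5.517e+06 → L_total = 10·log₁₀(5.517e+06) = 67.42 dB.

67 dB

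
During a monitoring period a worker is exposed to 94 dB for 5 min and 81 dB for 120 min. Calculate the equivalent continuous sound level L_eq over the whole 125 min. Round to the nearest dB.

83 dB

The energy average is taken in the linear domain: L_eq = 10·log₁₀[(Σ tᵢ·10^(Lᵢ/10))/T], T = 125 min.
Σ tᵢ·10^(Lᵢ/10) = 5·10^(94/10) + 120·10^(81/10) = 2.767e+10.
L_eq = 10·log₁₀(2.767e+10/125) = 83.45 dB.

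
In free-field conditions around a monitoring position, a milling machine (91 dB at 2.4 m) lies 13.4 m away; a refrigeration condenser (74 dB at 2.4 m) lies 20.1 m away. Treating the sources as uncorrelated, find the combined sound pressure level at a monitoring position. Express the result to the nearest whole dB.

76 dB

Apply inverse-square spreading to bring every level to the receiver, then sum 10^(L/10).
milling machine: 91 − 20·log₁₀(13.4/2.4) = 91 − 14.94 = 76.06 dB.
refrigeration condenser: 74 − 20·log₁₀(20.1/2.4) = 74 − 18.46 = 55.54 dB.
Σ 10^(L/10) = 4.074e+07 → L_total = 10·log₁₀(4.074e+07) = 76.10 dB.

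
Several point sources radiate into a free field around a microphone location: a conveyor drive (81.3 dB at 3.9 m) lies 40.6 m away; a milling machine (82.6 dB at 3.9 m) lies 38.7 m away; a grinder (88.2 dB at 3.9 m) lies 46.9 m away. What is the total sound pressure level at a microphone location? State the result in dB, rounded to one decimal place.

68.8 dB

First find each source's level at the receiver (point-source: −20·log₁₀(r/r_ref)), then combine on an intensity basis.
conveyor drive: 81.3 − 20·log₁₀(40.6/3.9) = 81.3 − 20.35 = 60.95 dB.
milling machine: 82.6 − 20·log₁₀(38.7/3.9) = 82.6 − 19.93 = 62.67 dB.
grinder: 88.2 − 20·log₁₀(46.9/3.9) = 88.2 − 21.60 = 66.60 dB.
Σ 10^(L/10) = 7.661e+06 → L_total = 10·log₁₀(7.661e+06) = 68.84 dB.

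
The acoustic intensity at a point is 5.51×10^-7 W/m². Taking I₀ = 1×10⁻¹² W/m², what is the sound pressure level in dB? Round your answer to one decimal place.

57.4 dB

Dividing by I₀ shifts the exponent by 12: I/I₀ = 5.51×10^5.
L = 10·(0.7412 + 5) = 57.41 dB.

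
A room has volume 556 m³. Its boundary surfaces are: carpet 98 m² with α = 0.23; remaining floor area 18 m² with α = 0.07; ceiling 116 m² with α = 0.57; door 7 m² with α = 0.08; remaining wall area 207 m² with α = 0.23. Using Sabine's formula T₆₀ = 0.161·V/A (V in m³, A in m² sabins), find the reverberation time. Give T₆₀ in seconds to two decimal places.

A = Σ Sᵢαᵢ = 98·0.23 + 18·0.07 + 116·0.57 + 7·0.08 + 207·0.23 = 138.09 m².
T₆₀ = 0.161 × 556 / 138.09 = 0.648 s.

0.65 s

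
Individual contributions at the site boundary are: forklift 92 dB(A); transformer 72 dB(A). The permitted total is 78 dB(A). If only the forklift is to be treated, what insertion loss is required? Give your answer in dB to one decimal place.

The untreated sources together contribute 10^(72/10) = 1.585e+07, i.e. 72.00 dB(A).
The limit corresponds to 10^(78/10) = 6.310e+07; subtracting the fixed part leaves 4.725e+07 for the forklift, i.e. 76.74 dB(A).
So the forklift must be reduced from 92 to 76.74 dB(A): IL = 15.26 dB.

15.3 dB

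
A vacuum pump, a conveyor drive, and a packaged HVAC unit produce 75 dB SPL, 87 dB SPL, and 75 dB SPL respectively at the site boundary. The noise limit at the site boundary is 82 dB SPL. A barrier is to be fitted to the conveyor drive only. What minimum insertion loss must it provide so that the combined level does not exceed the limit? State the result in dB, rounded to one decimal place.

7.2 dB

Fixed contribution from the other sources: Σ 10^(L/10) = 10^(75/10) + 10^(75/10) = 6.325e+07 (78.01 dB SPL).
To meet 82 dB SPL overall, the treated conveyor drive may contribute at most 10^(82/10) − 6.325e+07 = 9.524e+07, i.e. 79.79 dB SPL.
Required insertion loss = 87 − 79.79 = 7.21 dB.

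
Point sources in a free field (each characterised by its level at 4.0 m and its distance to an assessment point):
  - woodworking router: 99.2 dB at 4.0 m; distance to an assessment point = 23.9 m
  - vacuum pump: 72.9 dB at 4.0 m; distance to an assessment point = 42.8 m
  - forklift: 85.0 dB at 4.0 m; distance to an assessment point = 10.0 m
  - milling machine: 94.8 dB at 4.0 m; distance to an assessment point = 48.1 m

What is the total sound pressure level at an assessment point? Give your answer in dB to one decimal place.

84.8 dB

First find each source's level at the receiver (point-source: −20·log₁₀(r/r_ref)), then combine on an intensity basis.
woodworking router: 99.2 − 20·log₁₀(23.9/4.0) = 99.2 − 15.53 = 83.67 dB.
vacuum pump: 72.9 − 20·log₁₀(42.8/4.0) = 72.9 − 20.59 = 52.31 dB.
forklift: 85.0 − 20·log₁₀(10.0/4.0) = 85.0 − 7.96 = 77.04 dB.
milling machine: 94.8 − 20·log₁₀(48.1/4.0) = 94.8 − 21.60 = 73.20 dB.
Σ 10^(L/10) = 3.046e+08 → L_total = 10·log₁₀(3.046e+08) = 84.84 dB.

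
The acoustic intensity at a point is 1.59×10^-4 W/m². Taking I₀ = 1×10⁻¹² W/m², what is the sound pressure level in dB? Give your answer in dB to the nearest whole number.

82 dB

I/I₀ = 1.59×10^-4/10⁻¹² = 1.59×10^8, and L = 10·log₁₀(I/I₀).
L = 10·(0.2014 + 8) = 82.01 dB.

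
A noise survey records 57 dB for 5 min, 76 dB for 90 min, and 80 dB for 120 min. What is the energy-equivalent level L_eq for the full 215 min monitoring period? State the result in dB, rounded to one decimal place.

78.6 dB

Weight each interval's intensity by its duration and average over T = 215 min:
Σ tᵢ·10^(Lᵢ/10) = 5·10^(57/10) + 90·10^(76/10) + 120·10^(80/10) = 1.559e+10.
L_eq = 10·log₁₀(1.559e+10/215) = 78.60 dB.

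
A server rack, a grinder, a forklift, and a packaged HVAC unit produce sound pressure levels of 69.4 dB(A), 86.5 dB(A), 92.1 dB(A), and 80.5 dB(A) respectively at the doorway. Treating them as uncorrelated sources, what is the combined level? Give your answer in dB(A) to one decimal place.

93.4 dB(A)

Incoherent sources combine by intensity addition: L_total = 10·log₁₀(Σ 10^(L_i/10)).
Σ 10^(L/10) = 10^(69.4/10) + 10^(86.5/10) + 10^(92.1/10) + 10^(80.5/10) = 2.189e+09.
L_total = 10·log₁₀(2.189e+09) = 93.40 dB(A).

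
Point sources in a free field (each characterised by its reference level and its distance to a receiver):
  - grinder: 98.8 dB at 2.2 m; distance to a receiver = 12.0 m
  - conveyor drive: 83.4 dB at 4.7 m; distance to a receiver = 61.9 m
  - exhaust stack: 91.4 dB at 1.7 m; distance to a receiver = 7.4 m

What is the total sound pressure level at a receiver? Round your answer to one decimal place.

First find each source's level at the receiver (point-source: −20·log₁₀(r/r_ref)), then combine on an intensity basis.
grinder: 98.8 − 20·log₁₀(12.0/2.2) = 98.8 − 14.74 = 84.06 dB.
conveyor drive: 83.4 − 20·log₁₀(61.9/4.7) = 83.4 − 22.39 = 61.01 dB.
exhaust stack: 91.4 − 20·log₁₀(7.4/1.7) = 91.4 − 12.78 = 78.62 dB.
Σ 10^(L/10) = 3.291e+08 → L_total = 10·log₁₀(3.291e+08) = 85.17 dB.

85.2 dB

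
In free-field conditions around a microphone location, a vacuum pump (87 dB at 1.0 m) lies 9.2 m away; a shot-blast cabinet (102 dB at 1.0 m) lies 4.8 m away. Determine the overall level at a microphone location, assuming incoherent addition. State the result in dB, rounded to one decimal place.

88.4 dB

Apply inverse-square spreading to bring every level to the receiver, then sum 10^(L/10).
vacuum pump: 87 − 20·log₁₀(9.2/1.0) = 87 − 19.28 = 67.72 dB.
shot-blast cabinet: 102 − 20·log₁₀(4.8/1.0) = 102 − 13.62 = 88.38 dB.
Σ 10^(L/10) = 6.938e+08 → L_total = 10·log₁₀(6.938e+08) = 88.41 dB.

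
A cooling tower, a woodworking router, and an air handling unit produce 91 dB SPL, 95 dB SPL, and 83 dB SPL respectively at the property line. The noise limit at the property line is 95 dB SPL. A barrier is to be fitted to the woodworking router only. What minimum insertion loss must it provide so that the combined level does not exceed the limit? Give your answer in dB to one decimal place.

2.7 dB

The untreated sources together contribute 10^(91/10) + 10^(83/10) = 1.458e+09, i.e. 91.64 dB SPL.
The limit corresponds to 10^(95/10) = 3.162e+09; subtracting the fixed part leaves 1.704e+09 for the woodworking router, i.e. 92.31 dB SPL.
So the woodworking router must be reduced from 95 to 92.31 dB SPL: IL = 2.69 dB.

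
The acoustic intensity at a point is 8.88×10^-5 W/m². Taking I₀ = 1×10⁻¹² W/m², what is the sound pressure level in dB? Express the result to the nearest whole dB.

79 dB

I/I₀ = 8.88×10^-5/10⁻¹² = 8.88×10^7, and L = 10·log₁₀(I/I₀).
L = 10·(0.9484 + 7) = 79.48 dB.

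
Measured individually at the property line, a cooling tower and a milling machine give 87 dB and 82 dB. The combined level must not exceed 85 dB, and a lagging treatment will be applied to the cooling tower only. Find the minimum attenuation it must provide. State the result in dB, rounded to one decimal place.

Fixed contribution from the other source: Σ 10^(L/10) = 10^(82/10) = 1.585e+08 (82.00 dB).
The limit corresponds to 10^(85/10) = 3.162e+08; subtracting the fixed part leaves 1.577e+08 for the cooling tower, i.e. 81.98 dB.
Required insertion loss = 87 − 81.98 = 5.02 dB.

5.0 dB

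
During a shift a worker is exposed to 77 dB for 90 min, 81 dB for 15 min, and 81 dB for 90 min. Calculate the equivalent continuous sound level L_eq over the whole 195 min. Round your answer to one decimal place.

79.6 dB

The energy average is taken in the linear domain: L_eq = 10·log₁₀[(Σ tᵢ·10^(Lᵢ/10))/T], T = 195 min.
Σ tᵢ·10^(Lᵢ/10) = 90·10^(77/10) + 15·10^(81/10) + 90·10^(81/10) = 1.773e+10.
L_eq = 10·log₁₀(1.773e+10/195) = 79.59 dB.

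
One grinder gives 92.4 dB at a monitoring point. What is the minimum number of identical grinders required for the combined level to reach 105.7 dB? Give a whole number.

22

N identical sources give L₁ + 10·log₁₀ N, so require 10·log₁₀ N ≥ 105.7 − 92.4 = 13.3 dB.
N ≥ 10^(13.3/10) = 21.380, so N = 22.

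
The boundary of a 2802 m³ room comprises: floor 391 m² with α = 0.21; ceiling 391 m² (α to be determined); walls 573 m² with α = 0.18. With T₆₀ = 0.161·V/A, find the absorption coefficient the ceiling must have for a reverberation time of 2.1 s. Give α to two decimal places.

A = 0.161·V/T₆₀ = 0.161·2802/2.1 = 214.82 m² sabins.
Absorption from the other surfaces = 391·0.21 + 573·0.18 = 185.25 m², so the ceiling must supply 29.57 m² over 391 m².
α = 29.57/391 = 0.076.

0.08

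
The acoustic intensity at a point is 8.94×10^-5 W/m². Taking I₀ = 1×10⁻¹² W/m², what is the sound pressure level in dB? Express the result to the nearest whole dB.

L = 10·log₁₀(I/I₀) = 10·log₁₀(8.94×10^-5/10⁻¹²) = 10·log₁₀(8.94×10^7).
L = 10·(0.9513 + 7) = 79.51 dB.

80 dB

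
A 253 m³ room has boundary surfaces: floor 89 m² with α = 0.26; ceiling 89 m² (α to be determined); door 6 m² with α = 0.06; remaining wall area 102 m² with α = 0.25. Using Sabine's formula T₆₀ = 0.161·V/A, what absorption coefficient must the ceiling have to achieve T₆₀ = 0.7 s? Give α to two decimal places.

0.10

Required total absorption A = 0.161·253/0.7 = 58.19 m².
Absorption from the other surfaces = 89·0.26 + 6·0.06 + 102·0.25 = 49.00 m², so the ceiling must supply 9.19 m² over 89 m².
α = 9.19/89 = 0.103.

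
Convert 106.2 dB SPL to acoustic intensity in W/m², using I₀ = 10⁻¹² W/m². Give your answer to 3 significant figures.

I/I₀ = 10^(106.2/10) = 4.169e+10, so I = 4.169e+10 × 10⁻¹² W/m².

0.0417 W/m²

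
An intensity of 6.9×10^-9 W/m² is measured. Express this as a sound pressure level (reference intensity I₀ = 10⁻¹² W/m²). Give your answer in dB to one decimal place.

I/I₀ = 6.9×10^-9/10⁻¹² = 6.9×10^3, and L = 10·log₁₀(I/I₀).
L = 10·(0.8388 + 3) = 38.39 dB.

38.4 dB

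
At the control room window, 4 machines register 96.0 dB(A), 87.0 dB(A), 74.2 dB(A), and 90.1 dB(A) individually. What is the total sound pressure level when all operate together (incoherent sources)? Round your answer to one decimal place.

97.4 dB(A)

Incoherent sources combine by intensity addition: L_total = 10·log₁₀(Σ 10^(L_i/10)).
Σ 10^(L/10) = 10^(96.0/10) + 10^(87.0/10) + 10^(74.2/10) + 10^(90.1/10) = 5.532e+09.
L_total = 10·log₁₀(5.532e+09) = 97.43 dB(A).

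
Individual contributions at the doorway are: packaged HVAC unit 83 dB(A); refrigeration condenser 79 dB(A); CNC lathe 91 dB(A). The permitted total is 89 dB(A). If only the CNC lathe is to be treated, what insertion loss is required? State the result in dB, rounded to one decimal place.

3.9 dB

The untreated sources together contribute 10^(83/10) + 10^(79/10) = 2.790e+08, i.e. 84.46 dB(A).
To meet 89 dB(A) overall, the treated CNC lathe may contribute at most 10^(89/10) − 2.790e+08 = 5.154e+08, i.e. 87.12 dB(A).
Required insertion loss = 91 − 87.12 = 3.88 dB.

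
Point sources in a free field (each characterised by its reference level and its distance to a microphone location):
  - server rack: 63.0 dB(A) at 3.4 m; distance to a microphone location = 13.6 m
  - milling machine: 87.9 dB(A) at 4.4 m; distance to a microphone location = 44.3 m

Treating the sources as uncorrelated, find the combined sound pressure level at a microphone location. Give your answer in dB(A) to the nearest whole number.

First find each source's level at the receiver (point-source: −20·log₁₀(r/r_ref)), then combine on an intensity basis.
server rack: 63.0 − 20·log₁₀(13.6/3.4) = 63.0 − 12.04 = 50.96 dB(A).
milling machine: 87.9 − 20·log₁₀(44.3/4.4) = 87.9 − 20.06 = 67.84 dB(A).
Σ 10^(L/10) = 6.207e+06 → L_total = 10·log₁₀(6.207e+06) = 67.93 dB(A).

68 dB(A)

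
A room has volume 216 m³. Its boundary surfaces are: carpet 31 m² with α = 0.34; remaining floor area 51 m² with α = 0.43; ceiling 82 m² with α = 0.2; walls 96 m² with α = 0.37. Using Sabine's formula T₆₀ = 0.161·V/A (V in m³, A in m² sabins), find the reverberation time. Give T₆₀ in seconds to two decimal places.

A = Σ Sᵢαᵢ = 31·0.34 + 51·0.43 + 82·0.2 + 96·0.37 = 84.39 m².
T₆₀ = 0.161·V/A = 0.161·216/84.39 = 0.412 s.

0.41 s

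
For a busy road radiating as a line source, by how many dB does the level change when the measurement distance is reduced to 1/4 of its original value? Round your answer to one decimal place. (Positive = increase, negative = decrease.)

+6.0 dB

Line-source spreading: ΔL = −10·log₁₀(r₂/r₁).
ΔL = −10·log₁₀(0.25) = +6.02 dB.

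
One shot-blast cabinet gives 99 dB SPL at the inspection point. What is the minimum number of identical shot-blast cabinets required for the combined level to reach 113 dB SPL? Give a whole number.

The shortfall is 113 − 99 = 14.0 dB, and N units add 10·log₁₀ N, so need 10·log₁₀ N ≥ 14.0.
N ≥ 10^(14.0/10) = 25.119, so N = 26.

26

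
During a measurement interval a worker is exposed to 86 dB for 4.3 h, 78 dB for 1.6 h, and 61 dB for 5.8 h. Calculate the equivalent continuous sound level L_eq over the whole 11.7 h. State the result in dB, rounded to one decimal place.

81.9 dB

The energy average is taken in the linear domain: L_eq = 10·log₁₀[(Σ tᵢ·10^(Lᵢ/10))/T], T = 11.7 h.
Σ tᵢ·10^(Lᵢ/10) = 4.3·10^(86/10) + 1.6·10^(78/10) + 5.8·10^(61/10) = 1.820e+09.
L_eq = 10·log₁₀(1.820e+09/11.7) = 81.92 dB.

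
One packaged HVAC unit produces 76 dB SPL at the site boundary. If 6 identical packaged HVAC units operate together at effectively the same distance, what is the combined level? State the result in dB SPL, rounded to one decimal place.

N identical incoherent sources raise the level by 10·log₁₀ N.
L_total = 76 + 10·log₁₀(6) = 76 + 7.782 = 83.78 dB SPL.

83.8 dB SPL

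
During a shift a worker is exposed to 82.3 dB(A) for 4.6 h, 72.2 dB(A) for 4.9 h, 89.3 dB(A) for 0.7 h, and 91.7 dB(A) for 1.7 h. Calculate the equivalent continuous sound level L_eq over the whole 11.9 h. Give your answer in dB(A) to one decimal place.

85.2 dB(A)

Weight each interval's intensity by its duration and average over T = 11.9 h:
Σ tᵢ·10^(Lᵢ/10) = 4.6·10^(82.3/10) + 4.9·10^(72.2/10) + 0.7·10^(89.3/10) + 1.7·10^(91.7/10) = 3.973e+09.
L_eq = 10·log₁₀(3.973e+09/11.9) = 85.24 dB(A).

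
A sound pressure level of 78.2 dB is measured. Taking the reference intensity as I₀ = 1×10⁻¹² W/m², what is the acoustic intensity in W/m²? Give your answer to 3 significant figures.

6.61e-05 W/m²

I = I₀·10^(L/10) = 10⁻¹² × 10^(78.2/10) = 10^(-4.180).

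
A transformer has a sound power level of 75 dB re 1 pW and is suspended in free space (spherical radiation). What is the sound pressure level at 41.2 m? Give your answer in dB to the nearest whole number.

32 dB

L_p = L_w − 10·log₁₀(4π·r²) with r = 41.2 m.
4π·r² = 2.133e+04 m², 10·log₁₀ of that is 43.290 dB.
L_p = 75 − 43.290 = 31.71 dB.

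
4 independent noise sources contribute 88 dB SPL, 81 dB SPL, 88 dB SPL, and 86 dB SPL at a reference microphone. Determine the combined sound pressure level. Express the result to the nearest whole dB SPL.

For uncorrelated sources the intensities add, so convert each level to linear form, sum, and take 10·log₁₀ of the total.
Σ 10^(L/10) = 10^(88/10) + 10^(81/10) + 10^(88/10) + 10^(86/10) = 1.786e+09.
L_total = 10·log₁₀(1.786e+09) = 92.52 dB SPL.

93 dB SPL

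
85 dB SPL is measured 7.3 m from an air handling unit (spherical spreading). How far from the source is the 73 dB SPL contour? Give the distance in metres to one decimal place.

29.1 m

The 12.0 dB drop corresponds to a distance ratio of 10^(12.0/20) for a point source.
r₂ = 7.3·10^((85−73)/20) = 7.3·10^(12.0/20) = 29.06 m.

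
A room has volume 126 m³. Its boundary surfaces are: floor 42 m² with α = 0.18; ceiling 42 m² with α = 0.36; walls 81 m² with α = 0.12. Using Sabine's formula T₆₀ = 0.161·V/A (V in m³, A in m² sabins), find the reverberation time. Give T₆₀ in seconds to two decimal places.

0.63 s

A = Σ Sᵢαᵢ = 42·0.18 + 42·0.36 + 81·0.12 = 32.40 m².
T₆₀ = 0.161 × 126 / 32.40 = 0.626 s.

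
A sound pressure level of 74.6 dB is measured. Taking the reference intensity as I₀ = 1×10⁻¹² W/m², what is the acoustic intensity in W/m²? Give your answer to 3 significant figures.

I = I₀·10^(L/10) = 10⁻¹² × 10^(74.6/10) = 10^(-4.540).

2.88e-05 W/m²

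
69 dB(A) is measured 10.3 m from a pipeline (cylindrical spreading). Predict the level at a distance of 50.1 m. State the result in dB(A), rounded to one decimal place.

For a line source, L₂ = L₁ − 10·log₁₀(r₂/r₁).
L₂ = 69 − 10·log₁₀(50.1/10.3) = 69 − 6.870 = 62.13 dB(A).

62.1 dB(A)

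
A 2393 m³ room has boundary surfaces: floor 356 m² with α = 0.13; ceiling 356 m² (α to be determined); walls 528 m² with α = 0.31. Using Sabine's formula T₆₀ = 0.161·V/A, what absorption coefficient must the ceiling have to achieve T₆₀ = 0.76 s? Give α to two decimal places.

A = 0.161·V/T₆₀ = 0.161·2393/0.76 = 506.94 m² sabins.
Absorption from the other surfaces = 356·0.13 + 528·0.31 = 209.96 m², so the ceiling must supply 296.98 m² over 356 m².
α = 296.98/356 = 0.834.

0.83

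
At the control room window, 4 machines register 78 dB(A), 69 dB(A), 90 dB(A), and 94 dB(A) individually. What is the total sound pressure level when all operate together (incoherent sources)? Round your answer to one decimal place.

95.5 dB(A)

Incoherent sources combine by intensity addition: L_total = 10·log₁₀(Σ 10^(L_i/10)).
Σ 10^(L/10) = 10^(78/10) + 10^(69/10) + 10^(90/10) + 10^(94/10) = 3.583e+09.
L_total = 10·log₁₀(3.583e+09) = 95.54 dB(A).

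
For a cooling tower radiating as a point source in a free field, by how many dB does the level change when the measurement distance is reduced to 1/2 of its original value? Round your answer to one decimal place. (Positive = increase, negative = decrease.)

Point-source spreading: ΔL = −20·log₁₀(r₂/r₁).
ΔL = −20·log₁₀(0.5) = +6.02 dB.

+6.0 dB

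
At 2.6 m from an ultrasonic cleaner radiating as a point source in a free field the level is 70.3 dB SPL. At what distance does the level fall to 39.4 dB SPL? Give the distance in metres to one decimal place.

91.2 m

Point-source spreading drops the level by 20·log₁₀(r₂/r₁); inverting, r₂/r₁ = 10^(ΔL/20).
r₂ = 2.6·10^((70.3−39.4)/20) = 2.6·10^(30.9/20) = 91.20 m.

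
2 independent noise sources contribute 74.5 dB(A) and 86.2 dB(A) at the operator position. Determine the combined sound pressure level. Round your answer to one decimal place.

86.5 dB(A)

For uncorrelated sources the intensities add, so convert each level to linear form, sum, and take 10·log₁₀ of the total.
Σ 10^(L/10) = 10^(74.5/10) + 10^(86.2/10) = 4.451e+08.
L_total = 10·log₁₀(4.451e+08) = 86.48 dB(A).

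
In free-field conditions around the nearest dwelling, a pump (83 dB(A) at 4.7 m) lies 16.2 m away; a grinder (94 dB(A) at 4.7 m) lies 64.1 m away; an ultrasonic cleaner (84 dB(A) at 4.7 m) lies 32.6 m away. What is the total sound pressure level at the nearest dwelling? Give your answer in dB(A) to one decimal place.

First find each source's level at the receiver (point-source: −20·log₁₀(r/r_ref)), then combine on an intensity basis.
pump: 83 − 20·log₁₀(16.2/4.7) = 83 − 10.75 = 72.25 dB(A).
grinder: 94 − 20·log₁₀(64.1/4.7) = 94 − 22.70 = 71.30 dB(A).
ultrasonic cleaner: 84 − 20·log₁₀(32.6/4.7) = 84 − 16.82 = 67.18 dB(A).
Σ 10^(L/10) = 3.552e+07 → L_total = 10·log₁₀(3.552e+07) = 75.50 dB(A).

75.5 dB(A)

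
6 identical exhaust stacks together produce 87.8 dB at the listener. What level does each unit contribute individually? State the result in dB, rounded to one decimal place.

For N identical incoherent sources L_total = L₁ + 10·log₁₀ N, so L₁ = 87.8 − 10·log₁₀(6) = 87.8 − 7.782.

80.0 dB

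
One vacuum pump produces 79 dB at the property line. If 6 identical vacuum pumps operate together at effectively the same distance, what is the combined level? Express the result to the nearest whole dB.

87 dB

With 6 equal, uncorrelated contributions the intensity is 6× that of one unit, giving a rise of 10·log₁₀ 6.
L_total = 79 + 10·log₁₀(6) = 79 + 7.782 = 86.78 dB.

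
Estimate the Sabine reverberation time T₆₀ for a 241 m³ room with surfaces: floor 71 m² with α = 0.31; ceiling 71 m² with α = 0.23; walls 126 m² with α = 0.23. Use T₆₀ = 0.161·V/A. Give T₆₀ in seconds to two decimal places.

0.58 s

A = Σ Sᵢαᵢ = 71·0.31 + 71·0.23 + 126·0.23 = 67.32 m².
T₆₀ = 0.161·V/A = 0.161·241/67.32 = 0.576 s.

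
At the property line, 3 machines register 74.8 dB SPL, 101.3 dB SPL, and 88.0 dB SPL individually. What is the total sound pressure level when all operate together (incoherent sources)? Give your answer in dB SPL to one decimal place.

For uncorrelated sources the intensities add, so convert each level to linear form, sum, and take 10·log₁₀ of the total.
Σ 10^(L/10) = 10^(74.8/10) + 10^(101.3/10) + 10^(88.0/10) = 1.415e+10.
L_total = 10·log₁₀(1.415e+10) = 101.51 dB SPL.

101.5 dB SPL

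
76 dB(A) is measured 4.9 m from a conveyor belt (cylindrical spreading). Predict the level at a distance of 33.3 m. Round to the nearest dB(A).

Cylindrical spreading from a line source gives a 10·log₁₀(r₂/r₁) drop.
L₂ = 76 − 10·log₁₀(33.3/4.9) = 76 − 8.322 = 67.68 dB(A).

68 dB(A)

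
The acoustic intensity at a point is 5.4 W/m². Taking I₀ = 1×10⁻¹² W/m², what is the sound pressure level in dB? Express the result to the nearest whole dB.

L = 10·log₁₀(I/I₀) = 10·log₁₀(5.4/10⁻¹²) = 10·log₁₀(5.4×10^12).
L = 10·(0.7324 + 12) = 127.32 dB.

127 dB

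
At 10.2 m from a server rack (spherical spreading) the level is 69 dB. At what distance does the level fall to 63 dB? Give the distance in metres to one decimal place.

Point-source spreading drops the level by 20·log₁₀(r₂/r₁); inverting, r₂/r₁ = 10^(ΔL/20).
r₂ = 10.2·10^((69−63)/20) = 10.2·10^(6.0/20) = 20.35 m.

20.4 m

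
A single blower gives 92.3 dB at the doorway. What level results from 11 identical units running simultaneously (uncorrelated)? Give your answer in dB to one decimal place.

102.7 dB

With 11 equal, uncorrelated contributions the intensity is 11× that of one unit, giving a rise of 10·log₁₀ 11.
L_total = 92.3 + 10·log₁₀(11) = 92.3 + 10.414 = 102.71 dB.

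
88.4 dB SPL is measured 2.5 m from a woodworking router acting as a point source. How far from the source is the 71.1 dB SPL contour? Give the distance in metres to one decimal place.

Point-source spreading drops the level by 20·log₁₀(r₂/r₁); inverting, r₂/r₁ = 10^(ΔL/20).
r₂ = 2.5·10^((88.4−71.1)/20) = 2.5·10^(17.3/20) = 18.32 m.

18.3 m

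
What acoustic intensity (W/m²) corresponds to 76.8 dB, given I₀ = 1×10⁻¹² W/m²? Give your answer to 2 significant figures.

4.8e-05 W/m²

L = 10·log₁₀(I/I₀) ⇒ I = I₀·10^(L/10) = 10⁻¹² × 10^7.68.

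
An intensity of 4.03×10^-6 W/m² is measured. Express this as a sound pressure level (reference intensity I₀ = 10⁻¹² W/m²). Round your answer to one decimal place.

66.1 dB

I/I₀ = 4.03×10^-6/10⁻¹² = 4.03×10^6, and L = 10·log₁₀(I/I₀).
L = 10·(0.6053 + 6) = 66.05 dB.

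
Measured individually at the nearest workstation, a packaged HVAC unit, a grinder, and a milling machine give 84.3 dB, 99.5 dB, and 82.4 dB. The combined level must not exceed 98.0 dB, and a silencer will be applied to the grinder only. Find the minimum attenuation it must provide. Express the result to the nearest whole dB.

The untreated sources together contribute 10^(84.3/10) + 10^(82.4/10) = 4.429e+08, i.e. 86.46 dB.
To meet 98.0 dB overall, the treated grinder may contribute at most 10^(98.0/10) − 4.429e+08 = 5.867e+09, i.e. 97.68 dB.
Required insertion loss = 99.5 − 97.68 = 1.82 dB.

2 dB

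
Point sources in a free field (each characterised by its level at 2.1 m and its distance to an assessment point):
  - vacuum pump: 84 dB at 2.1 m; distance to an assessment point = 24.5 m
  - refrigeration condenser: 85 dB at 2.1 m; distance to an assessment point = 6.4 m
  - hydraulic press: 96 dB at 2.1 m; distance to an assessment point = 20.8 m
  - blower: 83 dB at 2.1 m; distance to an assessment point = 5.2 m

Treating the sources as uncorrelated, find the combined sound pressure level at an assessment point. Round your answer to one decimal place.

80.4 dB

Apply inverse-square spreading to bring every level to the receiver, then sum 10^(L/10).
vacuum pump: 84 − 20·log₁₀(24.5/2.1) = 84 − 21.34 = 62.66 dB.
refrigeration condenser: 85 − 20·log₁₀(6.4/2.1) = 85 − 9.68 = 75.32 dB.
hydraulic press: 96 − 20·log₁₀(20.8/2.1) = 96 − 19.92 = 76.08 dB.
blower: 83 − 20·log₁₀(5.2/2.1) = 83 − 7.88 = 75.12 dB.
Σ 10^(L/10) = 1.090e+08 → L_total = 10·log₁₀(1.090e+08) = 80.37 dB.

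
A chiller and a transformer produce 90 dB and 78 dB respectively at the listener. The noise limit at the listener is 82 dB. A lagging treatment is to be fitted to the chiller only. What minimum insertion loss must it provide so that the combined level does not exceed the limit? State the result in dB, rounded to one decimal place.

The untreated sources together contribute 10^(78/10) = 6.310e+07, i.e. 78.00 dB.
The limit corresponds to 10^(82/10) = 1.585e+08; subtracting the fixed part leaves 9.539e+07 for the chiller, i.e. 79.80 dB.
Required insertion loss = 90 − 79.80 = 10.20 dB.

10.2 dB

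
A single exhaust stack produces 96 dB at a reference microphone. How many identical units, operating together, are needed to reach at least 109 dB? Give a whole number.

N identical sources give L₁ + 10·log₁₀ N, so require 10·log₁₀ N ≥ 109 − 96 = 13.0 dB.
N ≥ 10^(13.0/10) = 19.953, so N = 20.

20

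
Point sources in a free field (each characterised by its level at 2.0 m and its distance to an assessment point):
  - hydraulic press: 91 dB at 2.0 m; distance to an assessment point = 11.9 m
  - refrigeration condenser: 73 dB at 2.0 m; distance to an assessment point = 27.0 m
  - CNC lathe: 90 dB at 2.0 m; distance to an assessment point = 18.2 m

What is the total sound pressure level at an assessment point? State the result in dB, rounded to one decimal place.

Propagate each source to the receiver with L = L_ref − 20·log₁₀(r/r_ref), then add intensities.
hydraulic press: 91 − 20·log₁₀(11.9/2.0) = 91 − 15.49 = 75.51 dB.
refrigeration condenser: 73 − 20·log₁₀(27.0/2.0) = 73 − 22.61 = 50.39 dB.
CNC lathe: 90 − 20·log₁₀(18.2/2.0) = 90 − 19.18 = 70.82 dB.
Σ 10^(L/10) = 4.775e+07 → L_total = 10·log₁₀(4.775e+07) = 76.79 dB.

76.8 dB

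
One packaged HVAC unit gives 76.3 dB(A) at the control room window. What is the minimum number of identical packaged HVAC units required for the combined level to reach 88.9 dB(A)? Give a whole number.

N identical sources give L₁ + 10·log₁₀ N, so require 10·log₁₀ N ≥ 88.9 − 76.3 = 12.6 dB.
N ≥ 10^(12.6/10) = 18.197, so N = 19.

19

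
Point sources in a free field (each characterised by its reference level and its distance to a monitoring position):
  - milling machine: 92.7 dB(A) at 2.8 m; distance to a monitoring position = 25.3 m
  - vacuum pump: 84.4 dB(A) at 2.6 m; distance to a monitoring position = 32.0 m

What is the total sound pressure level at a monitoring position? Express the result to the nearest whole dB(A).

First find each source's level at the receiver (point-source: −20·log₁₀(r/r_ref)), then combine on an intensity basis.
milling machine: 92.7 − 20·log₁₀(25.3/2.8) = 92.7 − 19.12 = 73.58 dB(A).
vacuum pump: 84.4 − 20·log₁₀(32.0/2.6) = 84.4 − 21.80 = 62.60 dB(A).
Σ 10^(L/10) = 2.463e+07 → L_total = 10·log₁₀(2.463e+07) = 73.91 dB(A).

74 dB(A)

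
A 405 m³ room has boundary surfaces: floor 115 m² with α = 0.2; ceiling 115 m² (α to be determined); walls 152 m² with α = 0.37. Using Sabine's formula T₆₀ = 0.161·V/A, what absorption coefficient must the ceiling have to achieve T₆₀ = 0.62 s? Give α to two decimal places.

A = 0.161·V/T₆₀ = 0.161·405/0.62 = 105.17 m² sabins.
Absorption from the other surfaces = 115·0.2 + 152·0.37 = 79.24 m², so the ceiling must supply 25.93 m² over 115 m².
α = 25.93/115 = 0.225.

0.23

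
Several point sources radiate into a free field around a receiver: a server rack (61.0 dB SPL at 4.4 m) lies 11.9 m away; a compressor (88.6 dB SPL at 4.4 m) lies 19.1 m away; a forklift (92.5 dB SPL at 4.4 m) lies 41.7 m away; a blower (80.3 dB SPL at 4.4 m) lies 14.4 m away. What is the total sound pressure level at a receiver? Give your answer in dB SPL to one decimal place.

First find each source's level at the receiver (point-source: −20·log₁₀(r/r_ref)), then combine on an intensity basis.
server rack: 61.0 − 20·log₁₀(11.9/4.4) = 61.0 − 8.64 = 52.36 dB SPL.
compressor: 88.6 − 20·log₁₀(19.1/4.4) = 88.6 − 12.75 = 75.85 dB SPL.
forklift: 92.5 − 20·log₁₀(41.7/4.4) = 92.5 − 19.53 = 72.97 dB SPL.
blower: 80.3 − 20·log₁₀(14.4/4.4) = 80.3 − 10.30 = 70.00 dB SPL.
Σ 10^(L/10) = 6.842e+07 → L_total = 10·log₁₀(6.842e+07) = 78.35 dB SPL.

78.4 dB SPL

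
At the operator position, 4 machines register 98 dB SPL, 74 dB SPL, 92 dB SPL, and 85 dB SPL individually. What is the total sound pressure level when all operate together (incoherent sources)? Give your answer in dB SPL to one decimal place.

For uncorrelated sources the intensities add, so convert each level to linear form, sum, and take 10·log₁₀ of the total.
Σ 10^(L/10) = 10^(98/10) + 10^(74/10) + 10^(92/10) + 10^(85/10) = 8.236e+09.
L_total = 10·log₁₀(8.236e+09) = 99.16 dB SPL.

99.2 dB SPL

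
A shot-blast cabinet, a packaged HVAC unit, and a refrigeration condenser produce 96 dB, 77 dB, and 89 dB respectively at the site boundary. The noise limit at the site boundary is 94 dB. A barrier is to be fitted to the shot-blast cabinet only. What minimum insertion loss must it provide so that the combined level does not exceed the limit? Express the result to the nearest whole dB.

Everything except the shot-blast cabinet sums to 10^(77/10) + 10^(89/10) = 8.444e+08 in linear terms, 89.27 dB.
To meet 94 dB overall, the treated shot-blast cabinet may contribute at most 10^(94/10) − 8.444e+08 = 1.667e+09, i.e. 92.22 dB.
So the shot-blast cabinet must be reduced from 96 to 92.22 dB: IL = 3.78 dB.

4 dB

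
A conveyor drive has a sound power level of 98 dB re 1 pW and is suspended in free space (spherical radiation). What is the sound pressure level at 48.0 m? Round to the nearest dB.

53 dB

The power spreads over a sphere of area 4π·r², so L_p = L_w − 10·log₁₀(4π·r²).
4π·r² = 2.895e+04 m², 10·log₁₀ of that is 44.617 dB.
L_p = 98 − 44.617 = 53.38 dB.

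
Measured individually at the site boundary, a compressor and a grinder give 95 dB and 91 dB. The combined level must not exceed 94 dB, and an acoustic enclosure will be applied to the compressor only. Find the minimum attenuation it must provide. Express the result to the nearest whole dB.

4 dB

Everything except the compressor sums to 10^(91/10) = 1.259e+09 in linear terms, 91.00 dB.
To meet 94 dB overall, the treated compressor may contribute at most 10^(94/10) − 1.259e+09 = 1.253e+09, i.e. 90.98 dB.
Required insertion loss = 95 − 90.98 = 4.02 dB.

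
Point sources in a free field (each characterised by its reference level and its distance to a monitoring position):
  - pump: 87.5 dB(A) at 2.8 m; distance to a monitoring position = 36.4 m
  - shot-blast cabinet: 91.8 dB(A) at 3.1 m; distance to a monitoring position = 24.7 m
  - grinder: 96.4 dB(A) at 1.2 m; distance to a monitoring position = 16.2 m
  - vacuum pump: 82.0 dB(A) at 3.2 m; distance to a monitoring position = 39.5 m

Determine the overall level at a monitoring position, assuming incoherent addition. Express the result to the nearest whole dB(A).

Propagate each source to the receiver with L = L_ref − 20·log₁₀(r/r_ref), then add intensities.
pump: 87.5 − 20·log₁₀(36.4/2.8) = 87.5 − 22.28 = 65.22 dB(A).
shot-blast cabinet: 91.8 − 20·log₁₀(24.7/3.1) = 91.8 − 18.03 = 73.77 dB(A).
grinder: 96.4 − 20·log₁₀(16.2/1.2) = 96.4 − 22.61 = 73.79 dB(A).
vacuum pump: 82.0 − 20·log₁₀(39.5/3.2) = 82.0 − 21.83 = 60.17 dB(A).
Σ 10^(L/10) = 5.216e+07 → L_total = 10·log₁₀(5.216e+07) = 77.17 dB(A).

77 dB(A)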